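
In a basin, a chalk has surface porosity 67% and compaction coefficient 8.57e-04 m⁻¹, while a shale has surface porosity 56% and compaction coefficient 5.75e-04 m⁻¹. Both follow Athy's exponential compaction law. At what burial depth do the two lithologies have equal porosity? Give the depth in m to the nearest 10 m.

640 m

Working in km (1 km = 1000 m; β in km⁻¹ = β in m⁻¹ × 1000):
Set phi₀ₐ e^(−βₐd) = phi₀ᵦ e^(−βᵦd) ⇒ ln(phi₀ₐ/phi₀ᵦ) = (βₐ − βᵦ)·d
d = ln(0.67/0.56) / (0.857 − 0.575) = 0.1793 / 0.282 = 0.636 km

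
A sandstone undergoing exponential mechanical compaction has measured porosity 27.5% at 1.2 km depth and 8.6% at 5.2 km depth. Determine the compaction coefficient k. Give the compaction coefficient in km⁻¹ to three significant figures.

0.291 km⁻¹

Athy: n(z) = n₀ e^(−kz) ⇒ n₁/n₂ = e^{k(z₂−z₁)} ⇒ k = ln(n₁/n₂)/(z₂−z₁)
k = ln(0.275/0.086) / (5.2 − 1.2) = ln(3.198) / 4 = 1.1624 / 4 = 0.2906 km⁻¹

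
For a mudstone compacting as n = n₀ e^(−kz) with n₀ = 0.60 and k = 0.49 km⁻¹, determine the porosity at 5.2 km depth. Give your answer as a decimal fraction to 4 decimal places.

n = n₀·exp(−k·z) = 0.6 × exp(−0.49 × 5.2) = 0.6 × exp(−2.548)
  = 0.6 × 0.0782 = 0.0469

0.0469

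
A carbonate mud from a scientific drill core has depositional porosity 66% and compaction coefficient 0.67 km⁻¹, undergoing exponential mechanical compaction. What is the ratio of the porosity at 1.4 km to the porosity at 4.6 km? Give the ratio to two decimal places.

φ(Z₁)/φ(Z₂) = e^(−k·Z₁)/e^(−k·Z₂) = e^{k(Z₂−Z₁)}
= exp(0.67 × 3.2) = exp(2.144) = 8.5335

8.53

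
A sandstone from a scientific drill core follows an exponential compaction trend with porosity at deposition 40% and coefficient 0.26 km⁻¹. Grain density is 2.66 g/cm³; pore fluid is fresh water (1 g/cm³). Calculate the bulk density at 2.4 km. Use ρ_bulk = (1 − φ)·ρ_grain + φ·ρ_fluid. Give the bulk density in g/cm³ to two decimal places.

2.30 g/cm³

Porosity at depth: phi = 0.4·exp(−0.26×2.4) = 0.4×0.5358 = 0.2143
Bulk density: ρ_b = (1−phi)ρ_g + phi·ρ_f = 0.7857×2.66 + 0.2143×1
       = 2.090 + 0.214 = 2.304 g/cm³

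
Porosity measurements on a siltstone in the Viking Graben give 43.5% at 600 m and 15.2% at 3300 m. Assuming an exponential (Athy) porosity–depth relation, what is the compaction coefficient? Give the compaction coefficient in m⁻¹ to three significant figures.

0.000389 m⁻¹

Working in km (1 km = 1000 m; k in km⁻¹ = k in m⁻¹ × 1000):
Athy: phi(Z) = phi₀ e^(−kZ) ⇒ phi₁/phi₂ = e^{k(Z₂−Z₁)} ⇒ k = ln(phi₁/phi₂)/(Z₂−Z₁)
k = ln(0.435/0.152) / (3.3 − 0.6) = ln(2.862) / 2.7 = 1.0515 / 2.7 = 0.3894 km⁻¹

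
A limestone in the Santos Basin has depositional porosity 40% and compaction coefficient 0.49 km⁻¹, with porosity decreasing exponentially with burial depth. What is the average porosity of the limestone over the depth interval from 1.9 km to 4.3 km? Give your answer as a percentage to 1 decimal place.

⟨n⟩ = (1/(d₂−d₁)) ∫ n₀ e^(−cd) dd = n₀·(e^(−c·d₁) − e^(−c·d₂)) / (c·(d₂−d₁))
e^(−0.49×1.9) = 0.3942; e^(−0.49×4.3) = 0.1216
⟨n⟩ = 0.4 × (0.3942 − 0.1216) / (0.49 × 2.4) = 0.4 × 0.2318 = 0.0927

9.3%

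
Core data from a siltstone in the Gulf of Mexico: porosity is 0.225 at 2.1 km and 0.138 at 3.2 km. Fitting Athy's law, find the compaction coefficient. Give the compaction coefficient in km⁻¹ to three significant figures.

Athy: phi(z) = phi₀ e^(−βz) ⇒ phi₁/phi₂ = e^{β(z₂−z₁)} ⇒ β = ln(phi₁/phi₂)/(z₂−z₁)
β = ln(0.225/0.138) / (3.2 − 2.1) = ln(1.63) / 1.1 = 0.4888 / 1.1 = 0.4444 km⁻¹

0.444 km⁻¹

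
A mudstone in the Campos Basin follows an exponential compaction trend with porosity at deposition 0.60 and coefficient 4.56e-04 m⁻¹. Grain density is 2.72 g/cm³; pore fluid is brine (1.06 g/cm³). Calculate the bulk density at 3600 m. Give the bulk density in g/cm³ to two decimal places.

Working in km (1 km = 1000 m; k in km⁻¹ = k in m⁻¹ × 1000):
Porosity at depth: n = 0.6·exp(−0.456×3.6) = 0.6×0.1937 = 0.1162
Bulk density: ρ_b = (1−n)ρ_g + n·ρ_f = 0.8838×2.72 + 0.1162×1.06
       = 2.404 + 0.123 = 2.527 g/cm³

2.53 g/cm³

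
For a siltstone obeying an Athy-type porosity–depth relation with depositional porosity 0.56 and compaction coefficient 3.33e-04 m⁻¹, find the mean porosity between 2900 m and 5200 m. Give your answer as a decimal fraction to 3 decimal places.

Working in km (1 km = 1000 m; c in km⁻¹ = c in m⁻¹ × 1000):
⟨n⟩ = (1/(z₂−z₁)) ∫ n₀ e^(−cz) dz = n₀·(e^(−c·z₁) − e^(−c·z₂)) / (c·(z₂−z₁))
e^(−0.333×2.9) = 0.3807; e^(−0.333×5.2) = 0.1770
⟨n⟩ = 0.56 × (0.3807 − 0.1770) / (0.333 × 2.3) = 0.56 × 0.2660 = 0.1489

0.149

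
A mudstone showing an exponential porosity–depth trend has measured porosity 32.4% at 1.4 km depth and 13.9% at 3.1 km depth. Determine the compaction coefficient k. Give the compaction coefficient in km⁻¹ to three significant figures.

Athy: φ(Z) = φ₀ e^(−kZ) ⇒ φ₁/φ₂ = e^{k(Z₂−Z₁)} ⇒ k = ln(φ₁/φ₂)/(Z₂−Z₁)
k = ln(0.324/0.139) / (3.1 − 1.4) = ln(2.331) / 1.7 = 0.8463 / 1.7 = 0.4978 km⁻¹

0.498 km⁻¹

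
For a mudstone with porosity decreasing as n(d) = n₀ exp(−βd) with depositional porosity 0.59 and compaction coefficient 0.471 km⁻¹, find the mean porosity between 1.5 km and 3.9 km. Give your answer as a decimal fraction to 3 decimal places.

0.174

⟨n⟩ = (1/(d₂−d₁)) ∫ n₀ e^(−βd) dd = n₀·(e^(−β·d₁) − e^(−β·d₂)) / (β·(d₂−d₁))
e^(−0.471×1.5) = 0.4934; e^(−0.471×3.9) = 0.1593
⟨n⟩ = 0.59 × (0.4934 − 0.1593) / (0.471 × 2.4) = 0.59 × 0.2955 = 0.1744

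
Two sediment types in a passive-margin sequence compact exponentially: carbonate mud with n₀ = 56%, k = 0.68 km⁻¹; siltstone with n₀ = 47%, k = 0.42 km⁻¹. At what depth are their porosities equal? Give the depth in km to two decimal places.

Set n₀ₐ e^(−kₐz) = n₀ᵦ e^(−kᵦz) ⇒ ln(n₀ₐ/n₀ᵦ) = (kₐ − kᵦ)·z
z = ln(0.56/0.47) / (0.68 − 0.42) = 0.1752 / 0.26 = 0.674 km

0.67 km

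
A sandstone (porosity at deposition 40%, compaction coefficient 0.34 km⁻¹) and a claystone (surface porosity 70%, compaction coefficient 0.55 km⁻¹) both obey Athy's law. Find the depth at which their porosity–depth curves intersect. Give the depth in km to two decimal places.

Set n₀ₐ e^(−cₐZ) = n₀ᵦ e^(−cᵦZ) ⇒ ln(n₀ₐ/n₀ᵦ) = (cₐ − cᵦ)·Z
Z = ln(0.4/0.7) / (0.34 − 0.55) = -0.5596 / -0.21 = 2.665 km

2.66 km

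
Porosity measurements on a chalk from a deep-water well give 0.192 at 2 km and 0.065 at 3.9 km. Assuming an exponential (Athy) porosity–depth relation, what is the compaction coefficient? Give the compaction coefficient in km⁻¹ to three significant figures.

0.570 km⁻¹

Athy: n(Z) = n₀ e^(−kZ) ⇒ n₁/n₂ = e^{k(Z₂−Z₁)} ⇒ k = ln(n₁/n₂)/(Z₂−Z₁)
k = ln(0.192/0.065) / (3.9 − 2) = ln(2.954) / 1.9 = 1.0831 / 1.9 = 0.5701 km⁻¹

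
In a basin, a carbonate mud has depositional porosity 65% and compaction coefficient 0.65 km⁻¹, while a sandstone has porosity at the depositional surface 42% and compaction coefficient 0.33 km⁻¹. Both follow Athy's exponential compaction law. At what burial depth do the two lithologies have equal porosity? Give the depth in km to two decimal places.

1.36 km

Set φ₀ₐ e^(−cₐd) = φ₀ᵦ e^(−cᵦd) ⇒ ln(φ₀ₐ/φ₀ᵦ) = (cₐ − cᵦ)·d
d = ln(0.65/0.42) / (0.65 − 0.33) = 0.4367 / 0.32 = 1.365 km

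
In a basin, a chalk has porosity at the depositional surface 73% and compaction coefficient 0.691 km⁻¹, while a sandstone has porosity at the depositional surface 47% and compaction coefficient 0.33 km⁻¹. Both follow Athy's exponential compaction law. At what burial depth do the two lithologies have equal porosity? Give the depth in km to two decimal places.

1.22 km

Set n₀ₐ e^(−βₐd) = n₀ᵦ e^(−βᵦd) ⇒ ln(n₀ₐ/n₀ᵦ) = (βₐ − βᵦ)·d
d = ln(0.73/0.47) / (0.691 − 0.33) = 0.4403 / 0.361 = 1.220 km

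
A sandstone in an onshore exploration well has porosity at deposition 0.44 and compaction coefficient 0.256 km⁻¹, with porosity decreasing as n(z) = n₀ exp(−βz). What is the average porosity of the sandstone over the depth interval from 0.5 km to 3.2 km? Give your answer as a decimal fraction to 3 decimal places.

⟨n⟩ = (1/(z₂−z₁)) ∫ n₀ e^(−βz) dz = n₀·(e^(−β·z₁) − e^(−β·z₂)) / (β·(z₂−z₁))
e^(−0.256×0.5) = 0.8799; e^(−0.256×3.2) = 0.4408
⟨n⟩ = 0.44 × (0.8799 − 0.4408) / (0.256 × 2.7) = 0.44 × 0.6352 = 0.2795

0.280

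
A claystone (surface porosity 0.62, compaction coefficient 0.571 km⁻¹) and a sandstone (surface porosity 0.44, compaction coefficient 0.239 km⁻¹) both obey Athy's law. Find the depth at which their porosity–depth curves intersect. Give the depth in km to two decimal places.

1.03 km

Set n₀ₐ e^(−βₐZ) = n₀ᵦ e^(−βᵦZ) ⇒ ln(n₀ₐ/n₀ᵦ) = (βₐ − βᵦ)·Z
Z = ln(0.62/0.44) / (0.571 − 0.239) = 0.3429 / 0.332 = 1.033 km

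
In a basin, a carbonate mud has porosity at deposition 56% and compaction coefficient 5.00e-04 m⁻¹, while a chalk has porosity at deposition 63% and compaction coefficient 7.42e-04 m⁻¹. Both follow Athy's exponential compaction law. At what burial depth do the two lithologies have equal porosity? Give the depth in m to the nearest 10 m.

490 m

Working in km (1 km = 1000 m; k in km⁻¹ = k in m⁻¹ × 1000):
Set phi₀ₐ e^(−kₐd) = phi₀ᵦ e^(−kᵦd) ⇒ ln(phi₀ₐ/phi₀ᵦ) = (kₐ − kᵦ)·d
d = ln(0.56/0.63) / (0.5 − 0.742) = -0.1178 / -0.242 = 0.487 km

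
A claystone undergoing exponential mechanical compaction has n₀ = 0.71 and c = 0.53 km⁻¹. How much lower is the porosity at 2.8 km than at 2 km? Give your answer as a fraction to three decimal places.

n(2) = 0.71·e^(−0.53×2) = 0.2460
n(2.8) = 0.71·e^(−0.53×2.8) = 0.1610
Δn = 0.2460 − 0.1610 = 0.0850

0.085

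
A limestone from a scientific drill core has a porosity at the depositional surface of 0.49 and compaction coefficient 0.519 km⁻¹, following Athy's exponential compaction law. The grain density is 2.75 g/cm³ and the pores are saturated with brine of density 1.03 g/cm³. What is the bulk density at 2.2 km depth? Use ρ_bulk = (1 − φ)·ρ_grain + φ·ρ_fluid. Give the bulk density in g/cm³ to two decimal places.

2.48 g/cm³

Porosity at depth: phi = 0.49·exp(−0.519×2.2) = 0.49×0.3192 = 0.1564
Bulk density: ρ_b = (1−phi)ρ_g + phi·ρ_f = 0.8436×2.75 + 0.1564×1.03
       = 2.320 + 0.161 = 2.481 g/cm³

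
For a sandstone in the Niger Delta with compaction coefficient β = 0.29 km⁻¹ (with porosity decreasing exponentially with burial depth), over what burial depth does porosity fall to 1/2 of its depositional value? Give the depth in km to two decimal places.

n/n₀ = 1/2 ⇒ exp(−β·Z) = 1/2 ⇒ Z = ln(2) / β
Z = 0.6931 / 0.29 = 2.390 km

2.39 km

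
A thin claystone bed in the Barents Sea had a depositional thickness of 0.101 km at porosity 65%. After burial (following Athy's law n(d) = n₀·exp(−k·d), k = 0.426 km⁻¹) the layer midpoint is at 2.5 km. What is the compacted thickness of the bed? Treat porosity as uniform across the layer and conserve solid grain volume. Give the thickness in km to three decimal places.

0.046 km

Porosity at 2.5 km: n = 0.65·exp(−0.426×2.5) = 0.2241
Solid-volume conservation: h(1−n) = h₀(1−n₀) ⇒ h = h₀·(1−n₀)/(1−n)
h = 0.101 × (1 − 0.65)/(1 − 0.2241) = 0.101 × 0.4511 = 0.0456 km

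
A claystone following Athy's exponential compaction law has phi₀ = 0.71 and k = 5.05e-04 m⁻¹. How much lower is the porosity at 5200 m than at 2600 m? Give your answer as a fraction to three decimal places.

0.140

Working in km (1 km = 1000 m; k in km⁻¹ = k in m⁻¹ × 1000):
phi(2.6) = 0.71·e^(−0.505×2.6) = 0.1910
phi(5.2) = 0.71·e^(−0.505×5.2) = 0.0514
Δphi = 0.1910 − 0.0514 = 0.1396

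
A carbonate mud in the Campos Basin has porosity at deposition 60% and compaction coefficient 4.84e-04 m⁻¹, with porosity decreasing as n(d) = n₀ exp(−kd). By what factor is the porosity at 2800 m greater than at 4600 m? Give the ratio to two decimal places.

2.39

Working in km (1 km = 1000 m; k in km⁻¹ = k in m⁻¹ × 1000):
n(d₁)/n(d₂) = e^(−k·d₁)/e^(−k·d₂) = e^{k(d₂−d₁)}
= exp(0.484 × 1.8) = exp(0.8712) = 2.3898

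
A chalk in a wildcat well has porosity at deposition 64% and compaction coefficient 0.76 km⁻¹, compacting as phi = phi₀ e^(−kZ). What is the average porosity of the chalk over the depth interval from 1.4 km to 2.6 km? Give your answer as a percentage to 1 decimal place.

14.5%

⟨phi⟩ = (1/(Z₂−Z₁)) ∫ phi₀ e^(−kZ) dZ = phi₀·(e^(−k·Z₁) − e^(−k·Z₂)) / (k·(Z₂−Z₁))
e^(−0.76×1.4) = 0.3451; e^(−0.76×2.6) = 0.1386
⟨phi⟩ = 0.64 × (0.3451 − 0.1386) / (0.76 × 1.2) = 0.64 × 0.2264 = 0.1449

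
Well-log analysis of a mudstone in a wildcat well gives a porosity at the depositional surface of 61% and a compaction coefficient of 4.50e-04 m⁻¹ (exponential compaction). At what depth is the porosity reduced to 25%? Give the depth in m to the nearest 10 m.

Working in km (1 km = 1000 m; k in km⁻¹ = k in m⁻¹ × 1000):
Invert Athy's law: Z = ln(phi₀/phi) / k
Z = ln(0.61/0.25) / 0.45 = ln(2.44) / 0.45 = 0.8920 / 0.45 = 1.982 km

1980 m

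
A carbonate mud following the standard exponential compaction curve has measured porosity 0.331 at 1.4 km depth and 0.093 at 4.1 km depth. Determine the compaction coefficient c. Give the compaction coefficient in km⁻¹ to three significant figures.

0.470 km⁻¹

Athy: phi(d) = phi₀ e^(−cd) ⇒ phi₁/phi₂ = e^{c(d₂−d₁)} ⇒ c = ln(phi₁/phi₂)/(d₂−d₁)
c = ln(0.331/0.093) / (4.1 − 1.4) = ln(3.559) / 2.7 = 1.2695 / 2.7 = 0.4702 km⁻¹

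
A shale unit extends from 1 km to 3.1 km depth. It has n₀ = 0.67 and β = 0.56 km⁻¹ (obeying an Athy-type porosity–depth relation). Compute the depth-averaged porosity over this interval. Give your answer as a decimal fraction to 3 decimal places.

⟨n⟩ = (1/(Z₂−Z₁)) ∫ n₀ e^(−βZ) dZ = n₀·(e^(−β·Z₁) − e^(−β·Z₂)) / (β·(Z₂−Z₁))
e^(−0.56×1) = 0.5712; e^(−0.56×3.1) = 0.1762
⟨n⟩ = 0.67 × (0.5712 − 0.1762) / (0.56 × 2.1) = 0.67 × 0.3359 = 0.2250

0.225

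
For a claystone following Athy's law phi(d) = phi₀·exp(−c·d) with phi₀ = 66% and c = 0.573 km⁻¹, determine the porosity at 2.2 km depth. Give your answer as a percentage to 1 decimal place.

18.7%

phi = phi₀·exp(−c·d) = 0.66 × exp(−0.573 × 2.2) = 0.66 × exp(−1.261)
  = 0.66 × 0.2835 = 0.1871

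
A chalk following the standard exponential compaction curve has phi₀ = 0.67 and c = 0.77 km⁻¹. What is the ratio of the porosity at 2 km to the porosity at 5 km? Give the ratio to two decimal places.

10.07

phi(z₁)/phi(z₂) = e^(−c·z₁)/e^(−c·z₂) = e^{c(z₂−z₁)}
= exp(0.77 × 3) = exp(2.31) = 10.0744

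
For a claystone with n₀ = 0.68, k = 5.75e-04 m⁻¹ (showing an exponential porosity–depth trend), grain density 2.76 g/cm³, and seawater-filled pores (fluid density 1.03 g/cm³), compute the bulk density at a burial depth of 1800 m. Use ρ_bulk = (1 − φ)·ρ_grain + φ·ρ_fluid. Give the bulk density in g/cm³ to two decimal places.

2.34 g/cm³

Working in km (1 km = 1000 m; k in km⁻¹ = k in m⁻¹ × 1000):
Porosity at depth: n = 0.68·exp(−0.575×1.8) = 0.68×0.3552 = 0.2416
Bulk density: ρ_b = (1−n)ρ_g + n·ρ_f = 0.7584×2.76 + 0.2416×1.03
       = 2.093 + 0.249 = 2.342 g/cm³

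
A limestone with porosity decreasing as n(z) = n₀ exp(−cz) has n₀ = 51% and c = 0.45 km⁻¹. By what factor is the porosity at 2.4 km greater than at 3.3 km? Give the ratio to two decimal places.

n(z₁)/n(z₂) = e^(−c·z₁)/e^(−c·z₂) = e^{c(z₂−z₁)}
= exp(0.45 × 0.9) = exp(0.405) = 1.4993

1.50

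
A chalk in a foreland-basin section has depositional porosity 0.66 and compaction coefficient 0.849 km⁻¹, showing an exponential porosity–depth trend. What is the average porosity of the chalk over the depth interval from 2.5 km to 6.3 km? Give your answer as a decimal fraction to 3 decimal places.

⟨φ⟩ = (1/(Z₂−Z₁)) ∫ φ₀ e^(−βZ) dZ = φ₀·(e^(−β·Z₁) − e^(−β·Z₂)) / (β·(Z₂−Z₁))
e^(−0.849×2.5) = 0.1197; e^(−0.849×6.3) = 0.0048
⟨φ⟩ = 0.66 × (0.1197 − 0.0048) / (0.849 × 3.8) = 0.66 × 0.0356 = 0.0235

0.024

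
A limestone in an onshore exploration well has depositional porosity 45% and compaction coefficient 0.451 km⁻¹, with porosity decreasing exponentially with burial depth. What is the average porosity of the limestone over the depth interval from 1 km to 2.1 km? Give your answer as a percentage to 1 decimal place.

22.6%

⟨n⟩ = (1/(d₂−d₁)) ∫ n₀ e^(−cd) dd = n₀·(e^(−c·d₁) − e^(−c·d₂)) / (c·(d₂−d₁))
e^(−0.451×1) = 0.6370; e^(−0.451×2.1) = 0.3879
⟨n⟩ = 0.45 × (0.6370 − 0.3879) / (0.451 × 1.1) = 0.45 × 0.5022 = 0.2260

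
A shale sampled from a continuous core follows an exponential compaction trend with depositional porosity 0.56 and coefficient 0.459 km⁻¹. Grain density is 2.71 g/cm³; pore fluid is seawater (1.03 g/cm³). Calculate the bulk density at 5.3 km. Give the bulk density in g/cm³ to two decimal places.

2.63 g/cm³

Porosity at depth: phi = 0.56·exp(−0.459×5.3) = 0.56×0.0878 = 0.0492
Bulk density: ρ_b = (1−phi)ρ_g + phi·ρ_f = 0.9508×2.71 + 0.0492×1.03
       = 2.577 + 0.051 = 2.627 g/cm³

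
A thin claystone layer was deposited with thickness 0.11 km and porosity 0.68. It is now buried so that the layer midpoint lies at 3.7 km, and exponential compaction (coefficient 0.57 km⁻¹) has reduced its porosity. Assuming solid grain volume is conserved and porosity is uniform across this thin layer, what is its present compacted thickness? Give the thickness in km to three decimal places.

0.038 km

Porosity at 3.7 km: n = 0.68·exp(−0.57×3.7) = 0.0825
Solid-volume conservation: h(1−n) = h₀(1−n₀) ⇒ h = h₀·(1−n₀)/(1−n)
h = 0.11 × (1 − 0.68)/(1 − 0.0825) = 0.11 × 0.3488 = 0.0384 km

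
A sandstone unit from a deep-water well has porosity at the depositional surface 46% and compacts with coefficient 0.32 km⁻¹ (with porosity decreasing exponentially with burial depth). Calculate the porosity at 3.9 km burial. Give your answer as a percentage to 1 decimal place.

13.2%

n = n₀·exp(−k·d) = 0.46 × exp(−0.32 × 3.9) = 0.46 × exp(−1.248)
  = 0.46 × 0.2871 = 0.1321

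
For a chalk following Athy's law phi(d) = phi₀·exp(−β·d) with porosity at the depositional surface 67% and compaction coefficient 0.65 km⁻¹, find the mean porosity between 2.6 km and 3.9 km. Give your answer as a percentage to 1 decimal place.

⟨phi⟩ = (1/(d₂−d₁)) ∫ phi₀ e^(−βd) dd = phi₀·(e^(−β·d₁) − e^(−β·d₂)) / (β·(d₂−d₁))
e^(−0.65×2.6) = 0.1845; e^(−0.65×3.9) = 0.0793
⟨phi⟩ = 0.67 × (0.1845 − 0.0793) / (0.65 × 1.3) = 0.67 × 0.1246 = 0.0835

8.3%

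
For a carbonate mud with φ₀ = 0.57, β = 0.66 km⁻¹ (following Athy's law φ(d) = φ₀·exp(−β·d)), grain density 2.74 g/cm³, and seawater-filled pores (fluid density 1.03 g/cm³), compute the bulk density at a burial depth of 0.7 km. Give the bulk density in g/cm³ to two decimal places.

2.13 g/cm³

Porosity at depth: φ = 0.57·exp(−0.66×0.7) = 0.57×0.6300 = 0.3591
Bulk density: ρ_b = (1−φ)ρ_g + φ·ρ_f = 0.6409×2.74 + 0.3591×1.03
       = 1.756 + 0.370 = 2.126 g/cm³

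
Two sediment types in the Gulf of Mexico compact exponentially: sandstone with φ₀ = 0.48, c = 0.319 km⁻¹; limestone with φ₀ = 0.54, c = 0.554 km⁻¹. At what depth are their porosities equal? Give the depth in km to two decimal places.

Set φ₀ₐ e^(−cₐz) = φ₀ᵦ e^(−cᵦz) ⇒ ln(φ₀ₐ/φ₀ᵦ) = (cₐ − cᵦ)·z
z = ln(0.48/0.54) / (0.319 − 0.554) = -0.1178 / -0.235 = 0.501 km

0.50 km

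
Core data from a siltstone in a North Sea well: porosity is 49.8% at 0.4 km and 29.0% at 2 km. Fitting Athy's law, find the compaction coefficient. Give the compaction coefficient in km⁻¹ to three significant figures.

Athy: φ(d) = φ₀ e^(−cd) ⇒ φ₁/φ₂ = e^{c(d₂−d₁)} ⇒ c = ln(φ₁/φ₂)/(d₂−d₁)
c = ln(0.498/0.29) / (2 − 0.4) = ln(1.717) / 1.6 = 0.5407 / 1.6 = 0.3379 km⁻¹

0.338 km⁻¹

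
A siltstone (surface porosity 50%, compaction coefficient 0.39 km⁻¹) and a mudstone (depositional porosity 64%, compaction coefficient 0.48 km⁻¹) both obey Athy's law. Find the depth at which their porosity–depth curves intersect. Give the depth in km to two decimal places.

Set φ₀ₐ e^(−βₐz) = φ₀ᵦ e^(−βᵦz) ⇒ ln(φ₀ₐ/φ₀ᵦ) = (βₐ − βᵦ)·z
z = ln(0.5/0.64) / (0.39 − 0.48) = -0.2469 / -0.09 = 2.743 km

2.74 km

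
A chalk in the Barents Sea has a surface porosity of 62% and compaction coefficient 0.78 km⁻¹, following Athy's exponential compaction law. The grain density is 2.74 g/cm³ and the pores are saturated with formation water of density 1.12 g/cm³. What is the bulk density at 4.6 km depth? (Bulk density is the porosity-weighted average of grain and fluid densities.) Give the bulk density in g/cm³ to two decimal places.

2.71 g/cm³

Porosity at depth: n = 0.62·exp(−0.78×4.6) = 0.62×0.0277 = 0.0171
Bulk density: ρ_b = (1−n)ρ_g + n·ρ_f = 0.9829×2.74 + 0.0171×1.12
       = 2.693 + 0.019 = 2.712 g/cm³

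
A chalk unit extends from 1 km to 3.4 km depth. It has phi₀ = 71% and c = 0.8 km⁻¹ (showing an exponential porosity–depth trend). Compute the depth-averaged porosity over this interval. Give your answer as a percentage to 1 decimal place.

⟨phi⟩ = (1/(Z₂−Z₁)) ∫ phi₀ e^(−cZ) dZ = phi₀·(e^(−c·Z₁) − e^(−c·Z₂)) / (c·(Z₂−Z₁))
e^(−0.8×1) = 0.4493; e^(−0.8×3.4) = 0.0659
⟨phi⟩ = 0.71 × (0.4493 − 0.0659) / (0.8 × 2.4) = 0.71 × 0.1997 = 0.1418

14.2%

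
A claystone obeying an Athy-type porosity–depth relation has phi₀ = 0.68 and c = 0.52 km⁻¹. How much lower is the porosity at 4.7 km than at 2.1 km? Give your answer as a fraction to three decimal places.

0.169

phi(2.1) = 0.68·e^(−0.52×2.1) = 0.2282
phi(4.7) = 0.68·e^(−0.52×4.7) = 0.0590
Δphi = 0.2282 − 0.0590 = 0.1691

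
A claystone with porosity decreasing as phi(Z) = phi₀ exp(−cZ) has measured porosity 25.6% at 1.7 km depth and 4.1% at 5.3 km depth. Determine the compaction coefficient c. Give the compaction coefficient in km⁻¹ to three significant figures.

0.509 km⁻¹

Athy: phi(Z) = phi₀ e^(−cZ) ⇒ phi₁/phi₂ = e^{c(Z₂−Z₁)} ⇒ c = ln(phi₁/phi₂)/(Z₂−Z₁)
c = ln(0.256/0.041) / (5.3 − 1.7) = ln(6.244) / 3.6 = 1.8316 / 3.6 = 0.5088 km⁻¹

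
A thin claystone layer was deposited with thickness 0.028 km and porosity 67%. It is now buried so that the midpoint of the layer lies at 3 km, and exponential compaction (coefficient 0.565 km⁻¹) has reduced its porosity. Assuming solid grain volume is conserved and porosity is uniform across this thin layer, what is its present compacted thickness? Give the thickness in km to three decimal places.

Porosity at 3 km: n = 0.67·exp(−0.565×3) = 0.1230
Solid-volume conservation: h(1−n) = h₀(1−n₀) ⇒ h = h₀·(1−n₀)/(1−n)
h = 0.028 × (1 − 0.67)/(1 − 0.1230) = 0.028 × 0.3763 = 0.0105 km

0.011 km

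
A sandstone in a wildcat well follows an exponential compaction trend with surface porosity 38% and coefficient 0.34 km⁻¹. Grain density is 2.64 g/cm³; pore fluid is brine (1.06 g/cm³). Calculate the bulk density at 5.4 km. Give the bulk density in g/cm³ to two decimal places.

2.54 g/cm³

Porosity at depth: phi = 0.38·exp(−0.34×5.4) = 0.38×0.1595 = 0.0606
Bulk density: ρ_b = (1−phi)ρ_g + phi·ρ_f = 0.9394×2.64 + 0.0606×1.06
       = 2.480 + 0.064 = 2.544 g/cm³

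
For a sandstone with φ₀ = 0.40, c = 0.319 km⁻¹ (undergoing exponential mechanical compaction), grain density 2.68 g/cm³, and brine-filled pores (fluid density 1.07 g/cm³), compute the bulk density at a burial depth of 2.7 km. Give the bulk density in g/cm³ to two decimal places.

2.41 g/cm³

Porosity at depth: φ = 0.4·exp(−0.319×2.7) = 0.4×0.4226 = 0.1690
Bulk density: ρ_b = (1−φ)ρ_g + φ·ρ_f = 0.8310×2.68 + 0.1690×1.07
       = 2.227 + 0.181 = 2.408 g/cm³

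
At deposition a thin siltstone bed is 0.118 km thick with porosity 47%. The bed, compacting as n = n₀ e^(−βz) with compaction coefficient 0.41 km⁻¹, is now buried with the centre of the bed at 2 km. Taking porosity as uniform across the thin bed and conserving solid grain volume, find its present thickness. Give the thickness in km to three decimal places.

0.079 km

Porosity at 2 km: n = 0.47·exp(−0.41×2) = 0.2070
Solid-volume conservation: h(1−n) = h₀(1−n₀) ⇒ h = h₀·(1−n₀)/(1−n)
h = 0.118 × (1 − 0.47)/(1 − 0.2070) = 0.118 × 0.6684 = 0.0789 km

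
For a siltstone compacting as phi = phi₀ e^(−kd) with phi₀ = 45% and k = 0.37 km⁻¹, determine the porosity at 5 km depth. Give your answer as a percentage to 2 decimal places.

7.08%

phi = phi₀·exp(−k·d) = 0.45 × exp(−0.37 × 5) = 0.45 × exp(−1.85)
  = 0.45 × 0.1572 = 0.0708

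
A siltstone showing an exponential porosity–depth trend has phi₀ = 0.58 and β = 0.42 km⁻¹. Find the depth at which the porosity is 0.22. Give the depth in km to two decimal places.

2.31 km

Invert Athy's law: Z = ln(phi₀/phi) / β
Z = ln(0.58/0.22) / 0.42 = ln(2.636) / 0.42 = 0.9694 / 0.42 = 2.308 km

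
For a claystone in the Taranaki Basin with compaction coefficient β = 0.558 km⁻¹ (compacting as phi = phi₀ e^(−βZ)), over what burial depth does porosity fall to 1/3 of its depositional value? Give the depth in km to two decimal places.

phi/phi₀ = 1/3 ⇒ exp(−β·Z) = 1/3 ⇒ Z = ln(3) / β
Z = 1.0986 / 0.558 = 1.969 km

1.97 km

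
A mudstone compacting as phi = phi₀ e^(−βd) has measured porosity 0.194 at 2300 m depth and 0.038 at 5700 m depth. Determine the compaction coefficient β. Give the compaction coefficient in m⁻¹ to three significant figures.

Working in km (1 km = 1000 m; β in km⁻¹ = β in m⁻¹ × 1000):
Athy: phi(d) = phi₀ e^(−βd) ⇒ phi₁/phi₂ = e^{β(d₂−d₁)} ⇒ β = ln(phi₁/phi₂)/(d₂−d₁)
β = ln(0.194/0.038) / (5.7 − 2.3) = ln(5.105) / 3.4 = 1.6303 / 3.4 = 0.4795 km⁻¹

0.000479 m⁻¹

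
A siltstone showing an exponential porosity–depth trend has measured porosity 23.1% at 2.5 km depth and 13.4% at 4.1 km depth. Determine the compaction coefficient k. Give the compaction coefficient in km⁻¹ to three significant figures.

0.340 km⁻¹

Athy: φ(Z) = φ₀ e^(−kZ) ⇒ φ₁/φ₂ = e^{k(Z₂−Z₁)} ⇒ k = ln(φ₁/φ₂)/(Z₂−Z₁)
k = ln(0.231/0.134) / (4.1 − 2.5) = ln(1.724) / 1.6 = 0.5446 / 1.6 = 0.3404 km⁻¹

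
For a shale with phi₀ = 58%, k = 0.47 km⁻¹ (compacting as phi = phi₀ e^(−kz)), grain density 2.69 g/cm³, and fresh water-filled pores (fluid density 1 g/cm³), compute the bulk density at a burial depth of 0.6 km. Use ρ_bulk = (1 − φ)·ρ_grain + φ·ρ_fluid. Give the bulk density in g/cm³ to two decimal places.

Porosity at depth: phi = 0.58·exp(−0.47×0.6) = 0.58×0.7543 = 0.4375
Bulk density: ρ_b = (1−phi)ρ_g + phi·ρ_f = 0.5625×2.69 + 0.4375×1
       = 1.513 + 0.437 = 1.951 g/cm³

1.95 g/cm³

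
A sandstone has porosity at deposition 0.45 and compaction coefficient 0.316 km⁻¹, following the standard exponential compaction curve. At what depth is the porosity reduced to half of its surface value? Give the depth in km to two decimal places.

2.19 km

phi/phi₀ = 1/2 ⇒ exp(−k·d) = 1/2 ⇒ d = ln(2) / k
d = 0.6931 / 0.316 = 2.194 km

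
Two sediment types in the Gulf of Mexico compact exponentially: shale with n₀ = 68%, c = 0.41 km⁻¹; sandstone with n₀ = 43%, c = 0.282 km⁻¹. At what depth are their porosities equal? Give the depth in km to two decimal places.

3.58 km

Set n₀ₐ e^(−cₐz) = n₀ᵦ e^(−cᵦz) ⇒ ln(n₀ₐ/n₀ᵦ) = (cₐ − cᵦ)·z
z = ln(0.68/0.43) / (0.41 − 0.282) = 0.4583 / 0.128 = 3.581 km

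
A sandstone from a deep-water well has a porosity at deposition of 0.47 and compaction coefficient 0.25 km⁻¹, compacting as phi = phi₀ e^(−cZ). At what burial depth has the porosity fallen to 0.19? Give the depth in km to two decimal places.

Invert Athy's law: Z = ln(phi₀/phi) / c
Z = ln(0.47/0.19) / 0.25 = ln(2.474) / 0.25 = 0.9057 / 0.25 = 3.623 km

3.62 km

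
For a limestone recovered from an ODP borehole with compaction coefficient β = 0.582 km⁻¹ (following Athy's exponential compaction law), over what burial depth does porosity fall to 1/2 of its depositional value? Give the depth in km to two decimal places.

1.19 km

phi/phi₀ = 1/2 ⇒ exp(−β·Z) = 1/2 ⇒ Z = ln(2) / β
Z = 0.6931 / 0.582 = 1.191 km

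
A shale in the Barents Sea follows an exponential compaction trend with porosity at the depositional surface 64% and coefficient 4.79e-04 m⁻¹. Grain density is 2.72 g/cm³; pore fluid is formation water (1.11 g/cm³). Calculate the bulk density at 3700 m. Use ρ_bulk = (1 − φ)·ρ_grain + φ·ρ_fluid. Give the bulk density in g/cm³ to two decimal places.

2.54 g/cm³

Working in km (1 km = 1000 m; c in km⁻¹ = c in m⁻¹ × 1000):
Porosity at depth: phi = 0.64·exp(−0.479×3.7) = 0.64×0.1699 = 0.1088
Bulk density: ρ_b = (1−phi)ρ_g + phi·ρ_f = 0.8912×2.72 + 0.1088×1.11
       = 2.424 + 0.121 = 2.545 g/cm³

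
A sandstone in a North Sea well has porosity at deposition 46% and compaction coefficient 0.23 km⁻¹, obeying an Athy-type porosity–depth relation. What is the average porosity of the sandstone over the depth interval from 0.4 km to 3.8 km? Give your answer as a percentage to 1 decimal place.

29.1%

⟨n⟩ = (1/(z₂−z₁)) ∫ n₀ e^(−kz) dz = n₀·(e^(−k·z₁) − e^(−k·z₂)) / (k·(z₂−z₁))
e^(−0.23×0.4) = 0.9121; e^(−0.23×3.8) = 0.4173
⟨n⟩ = 0.46 × (0.9121 − 0.4173) / (0.23 × 3.4) = 0.46 × 0.6328 = 0.2911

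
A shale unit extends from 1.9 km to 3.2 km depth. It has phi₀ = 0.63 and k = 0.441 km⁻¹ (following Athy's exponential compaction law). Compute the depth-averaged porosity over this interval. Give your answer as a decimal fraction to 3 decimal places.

0.207

⟨phi⟩ = (1/(d₂−d₁)) ∫ phi₀ e^(−kd) dd = phi₀·(e^(−k·d₁) − e^(−k·d₂)) / (k·(d₂−d₁))
e^(−0.441×1.9) = 0.4326; e^(−0.441×3.2) = 0.2439
⟨phi⟩ = 0.63 × (0.4326 − 0.2439) / (0.441 × 1.3) = 0.63 × 0.3293 = 0.2074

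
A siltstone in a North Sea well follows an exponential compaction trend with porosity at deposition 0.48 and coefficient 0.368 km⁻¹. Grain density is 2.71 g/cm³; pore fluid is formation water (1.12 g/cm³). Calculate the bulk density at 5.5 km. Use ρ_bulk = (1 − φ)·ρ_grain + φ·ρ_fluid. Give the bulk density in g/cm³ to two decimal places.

2.61 g/cm³

Porosity at depth: n = 0.48·exp(−0.368×5.5) = 0.48×0.1321 = 0.0634
Bulk density: ρ_b = (1−n)ρ_g + n·ρ_f = 0.9366×2.71 + 0.0634×1.12
       = 2.538 + 0.071 = 2.609 g/cm³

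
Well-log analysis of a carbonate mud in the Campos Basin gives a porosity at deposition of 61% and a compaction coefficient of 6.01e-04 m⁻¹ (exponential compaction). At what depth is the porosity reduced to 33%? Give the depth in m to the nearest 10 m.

1020 m

Working in km (1 km = 1000 m; β in km⁻¹ = β in m⁻¹ × 1000):
Invert Athy's law: z = ln(n₀/n) / β
z = ln(0.61/0.33) / 0.601 = ln(1.848) / 0.601 = 0.6144 / 0.601 = 1.022 km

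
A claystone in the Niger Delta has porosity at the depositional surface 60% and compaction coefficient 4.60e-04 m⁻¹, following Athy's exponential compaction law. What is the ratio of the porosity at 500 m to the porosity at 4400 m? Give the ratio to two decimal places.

6.01

Working in km (1 km = 1000 m; k in km⁻¹ = k in m⁻¹ × 1000):
n(z₁)/n(z₂) = e^(−k·z₁)/e^(−k·z₂) = e^{k(z₂−z₁)}
= exp(0.46 × 3.9) = exp(1.794) = 6.0135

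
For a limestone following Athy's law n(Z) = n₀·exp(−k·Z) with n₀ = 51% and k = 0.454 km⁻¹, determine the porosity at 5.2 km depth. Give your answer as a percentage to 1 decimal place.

n = n₀·exp(−k·Z) = 0.51 × exp(−0.454 × 5.2) = 0.51 × exp(−2.361)
  = 0.51 × 0.0943 = 0.0481

4.8%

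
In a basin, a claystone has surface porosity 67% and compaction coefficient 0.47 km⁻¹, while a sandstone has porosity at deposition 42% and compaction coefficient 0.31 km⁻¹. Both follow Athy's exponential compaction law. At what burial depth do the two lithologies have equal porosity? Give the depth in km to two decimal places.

2.92 km

Set φ₀ₐ e^(−βₐz) = φ₀ᵦ e^(−βᵦz) ⇒ ln(φ₀ₐ/φ₀ᵦ) = (βₐ − βᵦ)·z
z = ln(0.67/0.42) / (0.47 − 0.31) = 0.4670 / 0.16 = 2.919 km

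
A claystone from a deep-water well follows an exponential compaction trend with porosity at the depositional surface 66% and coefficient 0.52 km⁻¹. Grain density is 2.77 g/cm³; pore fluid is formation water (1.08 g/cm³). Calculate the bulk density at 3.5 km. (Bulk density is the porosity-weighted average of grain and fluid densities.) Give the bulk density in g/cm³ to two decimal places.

Porosity at depth: phi = 0.66·exp(−0.52×3.5) = 0.66×0.1620 = 0.1069
Bulk density: ρ_b = (1−phi)ρ_g + phi·ρ_f = 0.8931×2.77 + 0.1069×1.08
       = 2.474 + 0.115 = 2.589 g/cm³

2.59 g/cm³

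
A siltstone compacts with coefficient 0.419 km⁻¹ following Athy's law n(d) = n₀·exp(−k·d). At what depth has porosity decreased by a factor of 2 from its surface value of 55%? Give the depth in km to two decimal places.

1.65 km

n/n₀ = 1/2 ⇒ exp(−k·d) = 1/2 ⇒ d = ln(2) / k
d = 0.6931 / 0.419 = 1.654 km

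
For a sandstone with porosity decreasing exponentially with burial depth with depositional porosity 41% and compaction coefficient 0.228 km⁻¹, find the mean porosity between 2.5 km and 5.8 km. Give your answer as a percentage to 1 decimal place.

⟨n⟩ = (1/(d₂−d₁)) ∫ n₀ e^(−cd) dd = n₀·(e^(−c·d₁) − e^(−c·d₂)) / (c·(d₂−d₁))
e^(−0.228×2.5) = 0.5655; e^(−0.228×5.8) = 0.2665
⟨n⟩ = 0.41 × (0.5655 − 0.2665) / (0.228 × 3.3) = 0.41 × 0.3974 = 0.1629

16.3%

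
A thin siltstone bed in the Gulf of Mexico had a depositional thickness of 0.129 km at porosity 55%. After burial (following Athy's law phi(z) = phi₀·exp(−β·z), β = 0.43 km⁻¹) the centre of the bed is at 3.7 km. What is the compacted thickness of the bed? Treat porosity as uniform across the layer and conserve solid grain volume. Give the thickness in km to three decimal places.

Porosity at 3.7 km: phi = 0.55·exp(−0.43×3.7) = 0.1120
Solid-volume conservation: h(1−phi) = h₀(1−phi₀) ⇒ h = h₀·(1−phi₀)/(1−phi)
h = 0.129 × (1 − 0.55)/(1 − 0.1120) = 0.129 × 0.5068 = 0.0654 km

0.065 km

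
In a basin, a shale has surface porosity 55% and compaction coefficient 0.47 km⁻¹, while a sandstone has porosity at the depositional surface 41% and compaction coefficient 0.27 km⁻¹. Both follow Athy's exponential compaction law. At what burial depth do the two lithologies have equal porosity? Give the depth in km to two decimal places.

Set φ₀ₐ e^(−kₐz) = φ₀ᵦ e^(−kᵦz) ⇒ ln(φ₀ₐ/φ₀ᵦ) = (kₐ − kᵦ)·z
z = ln(0.55/0.41) / (0.47 − 0.27) = 0.2938 / 0.2 = 1.469 km

1.47 km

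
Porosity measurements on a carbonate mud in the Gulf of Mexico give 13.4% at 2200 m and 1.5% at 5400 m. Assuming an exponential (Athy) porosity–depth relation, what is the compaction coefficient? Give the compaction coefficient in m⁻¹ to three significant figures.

Working in km (1 km = 1000 m; c in km⁻¹ = c in m⁻¹ × 1000):
Athy: φ(d) = φ₀ e^(−cd) ⇒ φ₁/φ₂ = e^{c(d₂−d₁)} ⇒ c = ln(φ₁/φ₂)/(d₂−d₁)
c = ln(0.134/0.015) / (5.4 − 2.2) = ln(8.933) / 3.2 = 2.1898 / 3.2 = 0.6843 km⁻¹

0.000684 m⁻¹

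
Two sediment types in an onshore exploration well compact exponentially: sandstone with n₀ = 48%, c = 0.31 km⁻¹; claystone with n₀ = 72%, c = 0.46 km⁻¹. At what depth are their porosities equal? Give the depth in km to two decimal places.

2.70 km

Set n₀ₐ e^(−cₐZ) = n₀ᵦ e^(−cᵦZ) ⇒ ln(n₀ₐ/n₀ᵦ) = (cₐ − cᵦ)·Z
Z = ln(0.48/0.72) / (0.31 − 0.46) = -0.4055 / -0.15 = 2.703 km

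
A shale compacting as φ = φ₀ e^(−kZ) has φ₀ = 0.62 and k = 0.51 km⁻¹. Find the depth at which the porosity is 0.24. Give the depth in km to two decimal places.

1.86 km

Invert Athy's law: Z = ln(φ₀/φ) / k
Z = ln(0.62/0.24) / 0.51 = ln(2.583) / 0.51 = 0.9491 / 0.51 = 1.861 km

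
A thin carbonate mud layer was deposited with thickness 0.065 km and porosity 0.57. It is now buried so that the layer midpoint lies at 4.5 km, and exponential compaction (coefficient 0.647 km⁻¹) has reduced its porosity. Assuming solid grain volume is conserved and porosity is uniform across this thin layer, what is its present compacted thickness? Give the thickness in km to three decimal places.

0.029 km

Porosity at 4.5 km: φ = 0.57·exp(−0.647×4.5) = 0.0310
Solid-volume conservation: h(1−φ) = h₀(1−φ₀) ⇒ h = h₀·(1−φ₀)/(1−φ)
h = 0.065 × (1 − 0.57)/(1 − 0.0310) = 0.065 × 0.4438 = 0.0288 km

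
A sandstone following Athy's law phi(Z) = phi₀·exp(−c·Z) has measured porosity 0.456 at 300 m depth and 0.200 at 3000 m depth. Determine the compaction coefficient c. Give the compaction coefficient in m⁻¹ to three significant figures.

0.000305 m⁻¹

Working in km (1 km = 1000 m; c in km⁻¹ = c in m⁻¹ × 1000):
Athy: phi(Z) = phi₀ e^(−cZ) ⇒ phi₁/phi₂ = e^{c(Z₂−Z₁)} ⇒ c = ln(phi₁/phi₂)/(Z₂−Z₁)
c = ln(0.456/0.2) / (3 − 0.3) = ln(2.28) / 2.7 = 0.8242 / 2.7 = 0.3053 km⁻¹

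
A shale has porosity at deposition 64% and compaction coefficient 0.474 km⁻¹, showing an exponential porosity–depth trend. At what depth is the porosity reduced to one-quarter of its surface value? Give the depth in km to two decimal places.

phi/phi₀ = 1/4 ⇒ exp(−β·Z) = 1/4 ⇒ Z = ln(4) / β
Z = 1.3863 / 0.474 = 2.925 km

2.92 km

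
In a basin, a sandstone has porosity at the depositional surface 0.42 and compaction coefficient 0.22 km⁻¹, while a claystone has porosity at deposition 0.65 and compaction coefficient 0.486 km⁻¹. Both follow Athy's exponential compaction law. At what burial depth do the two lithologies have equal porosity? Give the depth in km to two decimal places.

1.64 km

Set phi₀ₐ e^(−kₐz) = phi₀ᵦ e^(−kᵦz) ⇒ ln(phi₀ₐ/phi₀ᵦ) = (kₐ − kᵦ)·z
z = ln(0.42/0.65) / (0.22 − 0.486) = -0.4367 / -0.266 = 1.642 km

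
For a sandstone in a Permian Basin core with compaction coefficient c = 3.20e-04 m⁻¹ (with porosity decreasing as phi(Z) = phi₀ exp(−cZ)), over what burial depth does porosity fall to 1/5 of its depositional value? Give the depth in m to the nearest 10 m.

5030 m

Working in km (1 km = 1000 m; c in km⁻¹ = c in m⁻¹ × 1000):
phi/phi₀ = 1/5 ⇒ exp(−c·Z) = 1/5 ⇒ Z = ln(5) / c
Z = 1.6094 / 0.32 = 5.029 km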